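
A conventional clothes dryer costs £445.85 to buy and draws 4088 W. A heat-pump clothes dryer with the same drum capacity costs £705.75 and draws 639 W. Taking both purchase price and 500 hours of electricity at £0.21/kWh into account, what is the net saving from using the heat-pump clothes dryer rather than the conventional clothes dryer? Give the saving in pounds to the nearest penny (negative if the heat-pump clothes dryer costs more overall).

conventional clothes dryer: £445.85 + (4088/1000) kW × 500 h × £0.21 = £445.85 + £429.24 = £875.09
heat-pump clothes dryer: £705.75 + (639/1000) kW × 500 h × £0.21 = £705.75 + £67.095 = £772.845
Saving = £875.09 − £772.845 = £102.245 → £102.25

£102.25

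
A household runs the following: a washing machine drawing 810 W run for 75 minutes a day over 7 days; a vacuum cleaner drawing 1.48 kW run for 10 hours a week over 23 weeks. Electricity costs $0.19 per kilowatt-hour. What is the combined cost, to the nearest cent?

washing machine: Runtime = 75 min × 7 = 525 min = 8.75 h
washing machine: 0.81 kW × 8.75 h = 7.0875 kWh
vacuum cleaner: Runtime = 10 h/week × 23 weeks = 230 h
vacuum cleaner: 1.48 kW × 230 h = 340.4 kWh
Total energy = 347.4875 kWh
Cost = 347.4875 × $0.19 = $66.02

$66.02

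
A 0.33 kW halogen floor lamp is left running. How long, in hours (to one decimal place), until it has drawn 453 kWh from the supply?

Hours = 453 kWh ÷ 0.33 kW = 1372.7 h

1372.7 h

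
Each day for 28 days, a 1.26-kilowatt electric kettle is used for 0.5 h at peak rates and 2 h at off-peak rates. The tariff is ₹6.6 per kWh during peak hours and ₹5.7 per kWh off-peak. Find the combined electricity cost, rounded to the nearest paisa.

Peak energy = 1.26 kW × 0.5 h × 28 = 17.64 kWh
Off-peak energy = 1.26 kW × 2 h × 28 = 70.56 kWh
Cost = 17.64 × ₹6.6 + 70.56 × ₹5.7 = ₹116.424 + ₹402.192 = ₹518.62

₹518.62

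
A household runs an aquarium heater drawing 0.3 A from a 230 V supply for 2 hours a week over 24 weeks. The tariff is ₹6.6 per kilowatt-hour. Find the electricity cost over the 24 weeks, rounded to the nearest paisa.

₹21.86

Power = 0.3 A × 230 V = 69 W = 0.069 kW
Runtime = 2 h/week × 24 weeks = 48 h
Energy = 0.069 kW × 48 h = 3.312 kWh
Cost = 3.312 kWh × ₹6.6/kWh = ₹21.86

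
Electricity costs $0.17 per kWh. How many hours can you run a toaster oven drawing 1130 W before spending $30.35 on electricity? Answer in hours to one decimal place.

158.0 h

Energy available = $30.35 ÷ $0.17/kWh = 178.5294 kWh
Hours = 178.5294 kWh ÷ 1.13 kW = 158.0 h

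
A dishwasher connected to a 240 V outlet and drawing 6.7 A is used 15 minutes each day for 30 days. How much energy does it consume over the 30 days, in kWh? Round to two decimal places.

12.06 kWh

Power = 6.7 A × 240 V = 1608 W = 1.608 kW
Runtime = 15 min × 30 = 450 min = 7.5 h
Energy = 1.608 kW × 7.5 h = 12.06 kWh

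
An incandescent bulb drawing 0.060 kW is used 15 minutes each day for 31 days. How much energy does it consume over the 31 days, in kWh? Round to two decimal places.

Runtime = 15 min × 31 = 465 min = 7.75 h
Energy = 0.06 kW × 7.75 h = 0.465 kWh ≈ 0.47 kWh

0.47 kWh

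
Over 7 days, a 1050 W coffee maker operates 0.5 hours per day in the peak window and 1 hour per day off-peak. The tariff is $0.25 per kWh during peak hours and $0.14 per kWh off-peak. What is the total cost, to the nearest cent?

$1.95

Peak energy = 1.05 kW × 0.5 h × 7 = 3.675 kWh
Off-peak energy = 1.05 kW × 1 h × 7 = 7.35 kWh
Cost = 3.675 × $0.25 + 7.35 × $0.14 = $0.91875 + $1.029 = $1.95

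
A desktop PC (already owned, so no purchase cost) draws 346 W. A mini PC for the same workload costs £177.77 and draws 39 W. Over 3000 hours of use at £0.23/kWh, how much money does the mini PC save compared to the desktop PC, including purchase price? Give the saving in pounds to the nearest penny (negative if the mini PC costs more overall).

£34.06

desktop PC: £0.00 + (346/1000) kW × 3000 h × £0.23 = £0.00 + £238.74 = £238.74
mini PC: £177.77 + (39/1000) kW × 3000 h × £0.23 = £177.77 + £26.91 = £204.68
Saving = £238.74 − £204.68 = £34.06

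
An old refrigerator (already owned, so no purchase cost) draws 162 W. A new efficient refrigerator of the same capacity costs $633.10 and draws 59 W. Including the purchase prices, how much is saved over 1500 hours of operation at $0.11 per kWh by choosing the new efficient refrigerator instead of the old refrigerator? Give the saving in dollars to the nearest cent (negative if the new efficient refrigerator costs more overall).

old refrigerator: $0.00 + (162/1000) kW × 1500 h × $0.11 = $0.00 + $26.73 = $26.73
new efficient refrigerator: $633.10 + (59/1000) kW × 1500 h × $0.11 = $633.10 + $9.735 = $642.835
Saving = $26.73 − $642.835 = −$616.105 → -$616.11

-$616.11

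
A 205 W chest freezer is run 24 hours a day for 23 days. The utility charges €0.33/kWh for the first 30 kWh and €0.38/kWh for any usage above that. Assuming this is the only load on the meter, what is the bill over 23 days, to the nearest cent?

Runtime = 24 h × 23 = 552 h
Energy = 0.205 kW × 552 h = 113.16 kWh
Tier 1 (0–30 kWh): 30 × €0.33 = €9.9
Above 30 kWh: 83.16 × €0.38 = €31.6008
Bill = €41.50

€41.50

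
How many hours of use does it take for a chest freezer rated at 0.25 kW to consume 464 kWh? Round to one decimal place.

Hours = 464 kWh ÷ 0.25 kW = 1856.0 h

1856.0 h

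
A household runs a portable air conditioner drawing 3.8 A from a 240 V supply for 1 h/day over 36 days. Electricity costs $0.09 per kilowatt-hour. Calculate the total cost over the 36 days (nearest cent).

$2.95

Power = 3.8 A × 240 V = 912 W = 0.912 kW
Runtime = 1 h/day × 36 days = 36 h
Energy = 0.912 kW × 36 h = 32.832 kWh
Cost = 32.832 kWh × $0.09/kWh = $2.95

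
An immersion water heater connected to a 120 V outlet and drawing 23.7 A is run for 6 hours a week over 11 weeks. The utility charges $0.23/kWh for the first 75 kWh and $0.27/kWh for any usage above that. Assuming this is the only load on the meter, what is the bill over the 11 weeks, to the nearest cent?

$47.68

Power = 23.7 A × 120 V = 2844 W = 2.844 kW
Runtime = 6 h/week × 11 weeks = 66 h
Energy = 2.844 kW × 66 h = 187.704 kWh
Tier 1 (0–75 kWh): 75 × $0.23 = $17.25
Above 75 kWh: 112.704 × $0.27 = $30.43008
Bill = $47.68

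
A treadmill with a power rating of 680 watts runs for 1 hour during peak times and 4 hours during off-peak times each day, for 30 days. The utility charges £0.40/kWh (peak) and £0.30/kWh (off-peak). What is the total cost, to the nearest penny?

£32.64

Peak energy = 0.68 kW × 1 h × 30 = 20.4 kWh
Off-peak energy = 0.68 kW × 4 h × 30 = 81.6 kWh
Cost = 20.4 × £0.40 + 81.6 × £0.30 = £8.16 + £24.48 = £32.64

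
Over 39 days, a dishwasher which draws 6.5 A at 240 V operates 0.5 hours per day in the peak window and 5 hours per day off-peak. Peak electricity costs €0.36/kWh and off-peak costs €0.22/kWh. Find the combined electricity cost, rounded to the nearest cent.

Power = 6.5 A × 240 V = 1560 W = 1.56 kW
Peak energy = 1.56 kW × 0.5 h × 39 = 30.42 kWh
Off-peak energy = 1.56 kW × 5 h × 39 = 304.2 kWh
Cost = 30.42 × €0.36 + 304.2 × €0.22 = €10.9512 + €66.924 = €77.88

€77.88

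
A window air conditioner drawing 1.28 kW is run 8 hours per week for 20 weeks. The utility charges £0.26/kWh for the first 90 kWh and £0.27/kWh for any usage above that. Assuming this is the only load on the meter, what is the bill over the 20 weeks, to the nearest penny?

Runtime = 8 h/week × 20 weeks = 160 h
Energy = 1.28 kW × 160 h = 204.8 kWh
Tier 1 (0–90 kWh): 90 × £0.26 = £23.4
Above 90 kWh: 114.8 × £0.27 = £30.996
Bill = £54.40

£54.40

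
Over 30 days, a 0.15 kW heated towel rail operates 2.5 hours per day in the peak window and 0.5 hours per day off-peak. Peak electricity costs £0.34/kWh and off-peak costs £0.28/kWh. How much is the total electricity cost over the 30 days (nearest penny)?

Peak energy = 0.15 kW × 2.5 h × 30 = 11.25 kWh
Off-peak energy = 0.15 kW × 0.5 h × 30 = 2.25 kWh
Cost = 11.25 × £0.34 + 2.25 × £0.28 = £3.825 + £0.63 = £4.46

£4.46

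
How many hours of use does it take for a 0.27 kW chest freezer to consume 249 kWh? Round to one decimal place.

Hours = 249 kWh ÷ 0.27 kW = 922.2 h

922.2 h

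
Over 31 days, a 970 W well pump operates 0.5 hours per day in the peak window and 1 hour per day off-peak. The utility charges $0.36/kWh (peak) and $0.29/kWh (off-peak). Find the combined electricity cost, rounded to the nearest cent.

$14.13

Peak energy = 0.97 kW × 0.5 h × 31 = 15.035 kWh
Off-peak energy = 0.97 kW × 1 h × 31 = 30.07 kWh
Cost = 15.035 × $0.36 + 30.07 × $0.29 = $5.4126 + $8.7203 = $14.13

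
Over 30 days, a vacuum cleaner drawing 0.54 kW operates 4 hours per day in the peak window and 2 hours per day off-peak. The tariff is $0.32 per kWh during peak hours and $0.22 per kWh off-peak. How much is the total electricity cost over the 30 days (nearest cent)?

$27.86

Peak energy = 0.54 kW × 4 h × 30 = 64.8 kWh
Off-peak energy = 0.54 kW × 2 h × 30 = 32.4 kWh
Cost = 64.8 × $0.32 + 32.4 × $0.22 = $20.736 + $7.128 = $27.86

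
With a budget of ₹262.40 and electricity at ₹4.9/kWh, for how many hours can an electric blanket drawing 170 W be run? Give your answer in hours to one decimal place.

315.0 h

Energy available = ₹262.40 ÷ ₹4.9/kWh = 53.551 kWh
Hours = 53.551 kWh ÷ 0.17 kW = 315.0 h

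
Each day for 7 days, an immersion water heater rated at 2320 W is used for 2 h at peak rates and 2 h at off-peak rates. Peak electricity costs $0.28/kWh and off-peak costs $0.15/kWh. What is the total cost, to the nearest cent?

$13.97

Peak energy = 2.32 kW × 2 h × 7 = 32.48 kWh
Off-peak energy = 2.32 kW × 2 h × 7 = 32.48 kWh
Cost = 32.48 × $0.28 + 32.48 × $0.15 = $9.0944 + $4.872 = $13.97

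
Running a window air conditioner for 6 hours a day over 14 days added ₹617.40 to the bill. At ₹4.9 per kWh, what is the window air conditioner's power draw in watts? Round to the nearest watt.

1500 W

Energy = ₹617.40 ÷ ₹4.9/kWh = 126 kWh
Runtime = 6 h/day × 14 days = 84 h
Power = 126 kWh ÷ 84 h = 1.5 kW = 1500 W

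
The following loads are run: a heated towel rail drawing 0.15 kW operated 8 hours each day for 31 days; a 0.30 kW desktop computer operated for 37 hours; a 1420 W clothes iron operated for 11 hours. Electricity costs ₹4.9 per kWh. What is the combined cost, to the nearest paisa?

heated towel rail: Runtime = 8 h/day × 31 days = 248 h
heated towel rail: 0.15 kW × 248 h = 37.2 kWh
desktop computer: 0.3 kW × 37 h = 11.1 kWh
clothes iron: 1.42 kW × 11 h = 15.62 kWh
Total energy = 63.92 kWh
Cost = 63.92 × ₹4.9 = ₹313.21

₹313.21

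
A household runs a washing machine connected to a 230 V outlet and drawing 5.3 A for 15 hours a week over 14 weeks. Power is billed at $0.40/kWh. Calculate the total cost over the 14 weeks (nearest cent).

$102.40

Power = 5.3 A × 230 V = 1219 W = 1.219 kW
Runtime = 15 h/week × 14 weeks = 210 h
Energy = 1.219 kW × 210 h = 255.99 kWh
Cost = 255.99 kWh × $0.40/kWh = $102.40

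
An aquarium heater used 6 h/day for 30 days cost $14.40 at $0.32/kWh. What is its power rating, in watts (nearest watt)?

250 W

Energy = $14.40 ÷ $0.32/kWh = 45 kWh
Runtime = 6 h/day × 30 days = 180 h
Power = 45 kWh ÷ 180 h = 0.25 kW = 250 W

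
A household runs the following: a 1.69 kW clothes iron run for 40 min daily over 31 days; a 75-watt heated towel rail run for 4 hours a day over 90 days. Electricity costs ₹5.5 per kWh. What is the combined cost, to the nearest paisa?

clothes iron: Runtime = 40 min × 31 = 1240 min = 20.666666… h
clothes iron: 1.69 kW × 20.666666… h = 34.926666… kWh
heated towel rail: Runtime = 4 h/day × 90 days = 360 h
heated towel rail: 0.075 kW × 360 h = 27 kWh
Total energy = 61.926666… kWh
Cost = 61.926666… × ₹5.5 = ₹340.60

₹340.60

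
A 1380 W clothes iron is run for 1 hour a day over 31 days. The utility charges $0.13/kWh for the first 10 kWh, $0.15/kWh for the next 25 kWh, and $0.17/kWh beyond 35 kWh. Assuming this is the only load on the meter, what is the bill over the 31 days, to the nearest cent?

Runtime = 1 h/day × 31 days = 31 h
Energy = 1.38 kW × 31 h = 42.78 kWh
Tier 1 (0–10 kWh): 10 × $0.13 = $1.3
Tier 2 (10–35 kWh): 25 × $0.15 = $3.75
Above 35 kWh: 7.78 × $0.17 = $1.3226
Bill = $6.37

$6.37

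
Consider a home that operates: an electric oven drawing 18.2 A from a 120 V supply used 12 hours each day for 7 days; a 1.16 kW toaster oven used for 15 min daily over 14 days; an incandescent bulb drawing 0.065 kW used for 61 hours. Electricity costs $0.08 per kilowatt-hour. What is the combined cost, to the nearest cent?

$15.32

electric oven: Power = 18.2 A × 120 V = 2184 W = 2.184 kW
electric oven: Runtime = 12 h/day × 7 days = 84 h
electric oven: 2.184 kW × 84 h = 183.456 kWh
toaster oven: Runtime = 15 min × 14 = 210 min = 3.5 h
toaster oven: 1.16 kW × 3.5 h = 4.06 kWh
incandescent bulb: 0.065 kW × 61 h = 3.965 kWh
Total energy = 191.481 kWh
Cost = 191.481 × $0.08 = $15.32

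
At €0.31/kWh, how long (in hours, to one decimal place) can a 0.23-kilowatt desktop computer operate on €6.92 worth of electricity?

Energy available = €6.92 ÷ €0.31/kWh = 22.3226 kWh
Hours = 22.3226 kWh ÷ 0.23 kW = 97.1 h

97.1 h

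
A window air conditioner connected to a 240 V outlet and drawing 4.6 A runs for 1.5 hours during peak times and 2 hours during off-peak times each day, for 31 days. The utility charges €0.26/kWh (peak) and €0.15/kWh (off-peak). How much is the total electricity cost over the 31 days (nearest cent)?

Power = 4.6 A × 240 V = 1104 W = 1.104 kW
Peak energy = 1.104 kW × 1.5 h × 31 = 51.336 kWh
Off-peak energy = 1.104 kW × 2 h × 31 = 68.448 kWh
Cost = 51.336 × €0.26 + 68.448 × €0.15 = €13.34736 + €10.2672 = €23.61

€23.61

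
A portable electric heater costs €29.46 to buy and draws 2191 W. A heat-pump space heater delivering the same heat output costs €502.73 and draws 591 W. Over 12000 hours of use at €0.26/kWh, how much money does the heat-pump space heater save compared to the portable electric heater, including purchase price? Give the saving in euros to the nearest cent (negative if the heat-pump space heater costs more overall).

portable electric heater: €29.46 + (2191/1000) kW × 12000 h × €0.26 = €29.46 + €6835.92 = €6865.38
heat-pump space heater: €502.73 + (591/1000) kW × 12000 h × €0.26 = €502.73 + €1843.92 = €2346.65
Saving = €6865.38 − €2346.65 = €4518.73

€4518.73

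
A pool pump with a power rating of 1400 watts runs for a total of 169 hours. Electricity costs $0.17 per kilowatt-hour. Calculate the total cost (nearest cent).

$40.22

Energy = 1.4 kW × 169 h = 236.6 kWh
Cost = 236.6 kWh × $0.17/kWh = $40.22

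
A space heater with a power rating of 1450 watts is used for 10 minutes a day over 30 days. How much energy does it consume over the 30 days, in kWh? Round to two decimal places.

7.25 kWh

Runtime = 10 min × 30 = 300 min = 5 h
Energy = 1.45 kW × 5 h = 7.25 kWh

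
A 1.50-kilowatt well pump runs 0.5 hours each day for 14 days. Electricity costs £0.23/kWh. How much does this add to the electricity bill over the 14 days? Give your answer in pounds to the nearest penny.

£2.42

Runtime = 0.5 h/day × 14 days = 7 h
Energy = 1.5 kW × 7 h = 10.5 kWh
Cost = 10.5 kWh × £0.23/kWh = £2.42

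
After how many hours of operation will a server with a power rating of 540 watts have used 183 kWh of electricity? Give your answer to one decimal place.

338.9 h

Hours = 183 kWh ÷ 0.54 kW = 338.9 h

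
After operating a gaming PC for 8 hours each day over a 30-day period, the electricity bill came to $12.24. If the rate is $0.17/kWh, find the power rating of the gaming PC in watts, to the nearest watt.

Energy = $12.24 ÷ $0.17/kWh = 72 kWh
Runtime = 8 h/day × 30 days = 240 h
Power = 72 kWh ÷ 240 h = 0.3 kW = 300 W

300 W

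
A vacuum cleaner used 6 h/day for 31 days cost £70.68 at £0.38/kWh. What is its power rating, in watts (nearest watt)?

1000 W

Energy = £70.68 ÷ £0.38/kWh = 186 kWh
Runtime = 6 h/day × 31 days = 186 h
Power = 186 kWh ÷ 186 h = 1 kW = 1000 W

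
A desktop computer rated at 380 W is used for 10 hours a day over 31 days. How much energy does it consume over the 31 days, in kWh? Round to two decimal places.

Runtime = 10 h/day × 31 days = 310 h
Energy = 0.38 kW × 310 h = 117.8 kWh

117.80 kWh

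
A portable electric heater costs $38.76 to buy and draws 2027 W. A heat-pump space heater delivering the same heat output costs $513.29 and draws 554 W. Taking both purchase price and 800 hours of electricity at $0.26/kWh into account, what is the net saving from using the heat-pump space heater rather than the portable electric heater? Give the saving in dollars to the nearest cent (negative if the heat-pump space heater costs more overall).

-$168.15

portable electric heater: $38.76 + (2027/1000) kW × 800 h × $0.26 = $38.76 + $421.616 = $460.376
heat-pump space heater: $513.29 + (554/1000) kW × 800 h × $0.26 = $513.29 + $115.232 = $628.522
Saving = $460.376 − $628.522 = −$168.146 → -$168.15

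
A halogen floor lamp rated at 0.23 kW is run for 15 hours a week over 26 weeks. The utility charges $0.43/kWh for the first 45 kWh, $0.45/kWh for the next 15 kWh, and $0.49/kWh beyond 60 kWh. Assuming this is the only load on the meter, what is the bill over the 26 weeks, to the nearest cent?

$40.65

Runtime = 15 h/week × 26 weeks = 390 h
Energy = 0.23 kW × 390 h = 89.7 kWh
Tier 1 (0–45 kWh): 45 × $0.43 = $19.35
Tier 2 (45–60 kWh): 15 × $0.45 = $6.75
Above 60 kWh: 29.7 × $0.49 = $14.553
Bill = $40.65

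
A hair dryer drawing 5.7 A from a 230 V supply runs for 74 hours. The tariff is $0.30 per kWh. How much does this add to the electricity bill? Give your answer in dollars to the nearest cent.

Power = 5.7 A × 230 V = 1311 W = 1.311 kW
Energy = 1.311 kW × 74 h = 97.014 kWh
Cost = 97.014 kWh × $0.30/kWh = $29.10

$29.10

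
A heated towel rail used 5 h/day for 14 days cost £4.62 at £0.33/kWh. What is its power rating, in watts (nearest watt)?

Energy = £4.62 ÷ £0.33/kWh = 14 kWh
Runtime = 5 h/day × 14 days = 70 h
Power = 14 kWh ÷ 70 h = 0.2 kW = 200 W

200 W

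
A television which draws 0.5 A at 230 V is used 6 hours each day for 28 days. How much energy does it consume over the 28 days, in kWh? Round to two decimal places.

19.32 kWh

Power = 0.5 A × 230 V = 115 W = 0.115 kW
Runtime = 6 h/day × 28 days = 168 h
Energy = 0.115 kW × 168 h = 19.32 kWh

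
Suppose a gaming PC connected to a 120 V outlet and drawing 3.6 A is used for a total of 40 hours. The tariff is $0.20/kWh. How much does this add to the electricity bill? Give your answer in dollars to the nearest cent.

Power = 3.6 A × 120 V = 432 W = 0.432 kW
Energy = 0.432 kW × 40 h = 17.28 kWh
Cost = 17.28 kWh × $0.20/kWh = $3.46

$3.46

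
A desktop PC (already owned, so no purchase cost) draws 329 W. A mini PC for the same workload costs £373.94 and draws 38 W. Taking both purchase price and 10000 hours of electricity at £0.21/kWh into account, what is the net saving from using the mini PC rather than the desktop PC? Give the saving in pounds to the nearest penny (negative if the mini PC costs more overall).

desktop PC: £0.00 + (329/1000) kW × 10000 h × £0.21 = £0.00 + £690.9 = £690.9
mini PC: £373.94 + (38/1000) kW × 10000 h × £0.21 = £373.94 + £79.8 = £453.74
Saving = £690.9 − £453.74 = £237.16

£237.16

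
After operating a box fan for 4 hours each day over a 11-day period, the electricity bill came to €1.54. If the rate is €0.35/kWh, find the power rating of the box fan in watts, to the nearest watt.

100 W

Energy = €1.54 ÷ €0.35/kWh = 4.4 kWh
Runtime = 4 h/day × 11 days = 44 h
Power = 4.4 kWh ÷ 44 h = 0.1 kW = 100 W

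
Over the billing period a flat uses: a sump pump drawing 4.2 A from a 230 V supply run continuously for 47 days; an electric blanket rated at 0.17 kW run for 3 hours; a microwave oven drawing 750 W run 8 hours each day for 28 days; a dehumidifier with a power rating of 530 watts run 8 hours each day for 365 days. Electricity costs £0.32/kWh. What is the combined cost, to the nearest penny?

£897.84

sump pump: Power = 4.2 A × 230 V = 966 W = 0.966 kW
sump pump: Runtime = 24 h × 47 = 1128 h
sump pump: 0.966 kW × 1128 h = 1089.648 kWh
electric blanket: 0.17 kW × 3 h = 0.51 kWh
microwave oven: Runtime = 8 h/day × 28 days = 224 h
microwave oven: 0.75 kW × 224 h = 168 kWh
dehumidifier: Runtime = 8 h/day × 365 days = 2920 h
dehumidifier: 0.53 kW × 2920 h = 1547.6 kWh
Total energy = 2805.758 kWh
Cost = 2805.758 × £0.32 = £897.84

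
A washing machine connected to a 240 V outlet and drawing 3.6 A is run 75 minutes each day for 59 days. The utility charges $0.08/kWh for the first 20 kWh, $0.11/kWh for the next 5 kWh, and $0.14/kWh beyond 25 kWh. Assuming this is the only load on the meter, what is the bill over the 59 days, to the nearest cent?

$7.57

Power = 3.6 A × 240 V = 864 W = 0.864 kW
Runtime = 75 min × 59 = 4425 min = 73.75 h
Energy = 0.864 kW × 73.75 h = 63.72 kWh
Tier 1 (0–20 kWh): 20 × $0.08 = $1.6
Tier 2 (20–25 kWh): 5 × $0.11 = $0.55
Above 25 kWh: 38.72 × $0.14 = $5.4208
Bill = $7.57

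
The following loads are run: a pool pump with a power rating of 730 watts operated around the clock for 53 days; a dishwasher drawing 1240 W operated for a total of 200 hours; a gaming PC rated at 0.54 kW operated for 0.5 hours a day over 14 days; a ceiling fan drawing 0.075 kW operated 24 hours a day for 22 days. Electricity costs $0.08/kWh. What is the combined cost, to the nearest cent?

pool pump: Runtime = 24 h × 53 = 1272 h
pool pump: 0.73 kW × 1272 h = 928.56 kWh
dishwasher: 1.24 kW × 200 h = 248 kWh
gaming PC: Runtime = 0.5 h/day × 14 days = 7 h
gaming PC: 0.54 kW × 7 h = 3.78 kWh
ceiling fan: Runtime = 24 h × 22 = 528 h
ceiling fan: 0.075 kW × 528 h = 39.6 kWh
Total energy = 1219.94 kWh
Cost = 1219.94 × $0.08 = $97.60

$97.60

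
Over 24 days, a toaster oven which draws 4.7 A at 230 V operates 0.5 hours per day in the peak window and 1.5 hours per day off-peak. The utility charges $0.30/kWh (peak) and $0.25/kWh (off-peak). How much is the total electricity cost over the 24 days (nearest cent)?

$13.62

Power = 4.7 A × 230 V = 1081 W = 1.081 kW
Peak energy = 1.081 kW × 0.5 h × 24 = 12.972 kWh
Off-peak energy = 1.081 kW × 1.5 h × 24 = 38.916 kWh
Cost = 12.972 × $0.30 + 38.916 × $0.25 = $3.8916 + $9.729 = $13.62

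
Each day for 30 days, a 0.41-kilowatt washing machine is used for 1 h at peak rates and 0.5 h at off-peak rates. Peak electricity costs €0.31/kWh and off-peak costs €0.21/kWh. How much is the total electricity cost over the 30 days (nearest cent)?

€5.10

Peak energy = 0.41 kW × 1 h × 30 = 12.3 kWh
Off-peak energy = 0.41 kW × 0.5 h × 30 = 6.15 kWh
Cost = 12.3 × €0.31 + 6.15 × €0.21 = €3.813 + €1.2915 = €5.10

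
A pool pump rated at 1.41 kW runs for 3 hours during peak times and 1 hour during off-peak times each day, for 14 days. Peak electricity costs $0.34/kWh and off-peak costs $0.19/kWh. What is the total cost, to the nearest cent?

Peak energy = 1.41 kW × 3 h × 14 = 59.22 kWh
Off-peak energy = 1.41 kW × 1 h × 14 = 19.74 kWh
Cost = 59.22 × $0.34 + 19.74 × $0.19 = $20.1348 + $3.7506 = $23.89

$23.89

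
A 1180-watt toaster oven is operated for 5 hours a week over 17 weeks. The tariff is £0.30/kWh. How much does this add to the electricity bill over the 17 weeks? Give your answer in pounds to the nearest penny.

Runtime = 5 h/week × 17 weeks = 85 h
Energy = 1.18 kW × 85 h = 100.3 kWh
Cost = 100.3 kWh × £0.30/kWh = £30.09

£30.09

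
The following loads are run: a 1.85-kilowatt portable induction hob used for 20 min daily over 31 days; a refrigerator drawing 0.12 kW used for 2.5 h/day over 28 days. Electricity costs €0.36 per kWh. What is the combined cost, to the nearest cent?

€9.91

portable induction hob: Runtime = 20 min × 31 = 620 min = 10.333333… h
portable induction hob: 1.85 kW × 10.333333… h = 19.116666… kWh
refrigerator: Runtime = 2.5 h/day × 28 days = 70 h
refrigerator: 0.12 kW × 70 h = 8.4 kWh
Total energy = 27.516666… kWh
Cost = 27.516666… × €0.36 = €9.91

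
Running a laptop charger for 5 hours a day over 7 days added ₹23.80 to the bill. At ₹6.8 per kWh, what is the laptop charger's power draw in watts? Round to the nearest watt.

Energy = ₹23.80 ÷ ₹6.8/kWh = 3.5 kWh
Runtime = 5 h/day × 7 days = 35 h
Power = 3.5 kWh ÷ 35 h = 0.1 kW = 100 W

100 W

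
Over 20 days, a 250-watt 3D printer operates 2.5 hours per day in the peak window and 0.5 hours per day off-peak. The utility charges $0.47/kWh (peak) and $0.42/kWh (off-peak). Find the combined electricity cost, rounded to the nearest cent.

$6.93

Peak energy = 0.25 kW × 2.5 h × 20 = 12.5 kWh
Off-peak energy = 0.25 kW × 0.5 h × 20 = 2.5 kWh
Cost = 12.5 × $0.47 + 2.5 × $0.42 = $5.875 + $1.05 = $6.93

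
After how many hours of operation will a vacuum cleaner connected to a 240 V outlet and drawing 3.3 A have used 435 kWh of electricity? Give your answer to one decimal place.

549.2 h

Power = 3.3 A × 240 V = 792 W = 0.792 kW
Hours = 435 kWh ÷ 0.792 kW = 549.2 h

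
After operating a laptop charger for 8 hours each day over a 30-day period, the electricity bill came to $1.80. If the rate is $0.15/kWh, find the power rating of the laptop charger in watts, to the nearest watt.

50 W

Energy = $1.80 ÷ $0.15/kWh = 12 kWh
Runtime = 8 h/day × 30 days = 240 h
Power = 12 kWh ÷ 240 h = 0.05 kW = 50 W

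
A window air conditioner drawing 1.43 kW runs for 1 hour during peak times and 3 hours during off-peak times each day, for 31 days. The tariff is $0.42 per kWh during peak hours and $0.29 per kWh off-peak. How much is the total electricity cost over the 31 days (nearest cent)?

$57.19

Peak energy = 1.43 kW × 1 h × 31 = 44.33 kWh
Off-peak energy = 1.43 kW × 3 h × 31 = 132.99 kWh
Cost = 44.33 × $0.42 + 132.99 × $0.29 = $18.6186 + $38.5671 = $57.19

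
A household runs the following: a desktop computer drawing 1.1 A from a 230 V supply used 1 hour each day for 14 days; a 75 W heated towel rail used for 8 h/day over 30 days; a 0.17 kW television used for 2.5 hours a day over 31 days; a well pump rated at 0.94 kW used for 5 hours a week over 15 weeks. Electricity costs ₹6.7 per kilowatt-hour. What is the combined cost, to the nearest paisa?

desktop computer: Power = 1.1 A × 230 V = 253 W = 0.253 kW
desktop computer: Runtime = 1 h/day × 14 days = 14 h
desktop computer: 0.253 kW × 14 h = 3.542 kWh
heated towel rail: Runtime = 8 h/day × 30 days = 240 h
heated towel rail: 0.075 kW × 240 h = 18 kWh
television: Runtime = 2.5 h/day × 31 days = 77.5 h
television: 0.17 kW × 77.5 h = 13.175 kWh
well pump: Runtime = 5 h/week × 15 weeks = 75 h
well pump: 0.94 kW × 75 h = 70.5 kWh
Total energy = 105.217 kWh
Cost = 105.217 × ₹6.7 = ₹704.95

₹704.95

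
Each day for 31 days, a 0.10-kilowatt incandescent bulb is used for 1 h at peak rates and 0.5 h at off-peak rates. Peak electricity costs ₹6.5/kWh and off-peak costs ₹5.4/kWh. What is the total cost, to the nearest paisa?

₹28.52

Peak energy = 0.1 kW × 1 h × 31 = 3.1 kWh
Off-peak energy = 0.1 kW × 0.5 h × 31 = 1.55 kWh
Cost = 3.1 × ₹6.5 + 1.55 × ₹5.4 = ₹20.15 + ₹8.37 = ₹28.52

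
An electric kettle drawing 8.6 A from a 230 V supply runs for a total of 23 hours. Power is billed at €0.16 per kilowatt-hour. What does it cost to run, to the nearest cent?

Power = 8.6 A × 230 V = 1978 W = 1.978 kW
Energy = 1.978 kW × 23 h = 45.494 kWh
Cost = 45.494 kWh × €0.16/kWh = €7.28

€7.28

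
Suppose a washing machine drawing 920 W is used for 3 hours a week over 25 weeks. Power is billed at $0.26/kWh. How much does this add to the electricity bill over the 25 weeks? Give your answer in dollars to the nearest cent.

$17.94

Runtime = 3 h/week × 25 weeks = 75 h
Energy = 0.92 kW × 75 h = 69 kWh
Cost = 69 kWh × $0.26/kWh = $17.94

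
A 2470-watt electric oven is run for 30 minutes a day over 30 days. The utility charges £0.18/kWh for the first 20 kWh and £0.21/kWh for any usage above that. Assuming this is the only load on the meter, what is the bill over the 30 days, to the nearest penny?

£7.18

Runtime = 30 min × 30 = 900 min = 15 h
Energy = 2.47 kW × 15 h = 37.05 kWh
Tier 1 (0–20 kWh): 20 × £0.18 = £3.6
Above 20 kWh: 17.05 × £0.21 = £3.5805
Bill = £7.18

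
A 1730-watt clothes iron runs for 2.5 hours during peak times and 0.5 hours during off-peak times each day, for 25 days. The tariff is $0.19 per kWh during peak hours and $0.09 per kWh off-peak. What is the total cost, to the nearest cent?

$22.49

Peak energy = 1.73 kW × 2.5 h × 25 = 108.125 kWh
Off-peak energy = 1.73 kW × 0.5 h × 25 = 21.625 kWh
Cost = 108.125 × $0.19 + 21.625 × $0.09 = $20.54375 + $1.94625 = $22.49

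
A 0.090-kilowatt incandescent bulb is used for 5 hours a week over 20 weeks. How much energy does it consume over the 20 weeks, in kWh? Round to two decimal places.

Runtime = 5 h/week × 20 weeks = 100 h
Energy = 0.09 kW × 100 h = 9 kWh

9.00 kWh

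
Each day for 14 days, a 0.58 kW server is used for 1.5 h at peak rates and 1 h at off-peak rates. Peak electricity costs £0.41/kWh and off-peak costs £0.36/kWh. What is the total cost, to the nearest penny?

£7.92

Peak energy = 0.58 kW × 1.5 h × 14 = 12.18 kWh
Off-peak energy = 0.58 kW × 1 h × 14 = 8.12 kWh
Cost = 12.18 × £0.41 + 8.12 × £0.36 = £4.9938 + £2.9232 = £7.92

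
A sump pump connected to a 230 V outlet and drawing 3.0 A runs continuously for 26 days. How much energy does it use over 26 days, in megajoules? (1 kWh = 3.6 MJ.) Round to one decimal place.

Power = 3.0 A × 230 V = 690 W = 0.69 kW
Runtime = 24 h × 26 = 624 h
Energy = 0.69 kW × 624 h = 430.56 kWh
= 430.56 × 3.6 MJ = 1550.0 MJ

1550.0 MJ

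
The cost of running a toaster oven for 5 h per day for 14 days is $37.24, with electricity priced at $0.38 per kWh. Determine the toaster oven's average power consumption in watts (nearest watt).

Energy = $37.24 ÷ $0.38/kWh = 98 kWh
Runtime = 5 h/day × 14 days = 70 h
Power = 98 kWh ÷ 70 h = 1.4 kW = 1400 W

1400 W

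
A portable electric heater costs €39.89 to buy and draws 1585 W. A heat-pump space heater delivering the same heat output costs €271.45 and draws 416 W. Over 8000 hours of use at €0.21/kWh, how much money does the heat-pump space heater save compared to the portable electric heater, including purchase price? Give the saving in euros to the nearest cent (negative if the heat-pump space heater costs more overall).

€1732.36

portable electric heater: €39.89 + (1585/1000) kW × 8000 h × €0.21 = €39.89 + €2662.8 = €2702.69
heat-pump space heater: €271.45 + (416/1000) kW × 8000 h × €0.21 = €271.45 + €698.88 = €970.33
Saving = €2702.69 − €970.33 = €1732.36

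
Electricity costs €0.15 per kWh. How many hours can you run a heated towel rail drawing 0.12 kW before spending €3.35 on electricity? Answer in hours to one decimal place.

186.1 h

Energy available = €3.35 ÷ €0.15/kWh = 22.3333 kWh
Hours = 22.3333 kWh ÷ 0.12 kW = 186.1 h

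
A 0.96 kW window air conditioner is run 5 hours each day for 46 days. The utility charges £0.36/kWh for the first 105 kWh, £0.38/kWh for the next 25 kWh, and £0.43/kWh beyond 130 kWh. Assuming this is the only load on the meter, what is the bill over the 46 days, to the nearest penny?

£86.34

Runtime = 5 h/day × 46 days = 230 h
Energy = 0.96 kW × 230 h = 220.8 kWh
Tier 1 (0–105 kWh): 105 × £0.36 = £37.8
Tier 2 (105–130 kWh): 25 × £0.38 = £9.5
Above 130 kWh: 90.8 × £0.43 = £39.044
Bill = £86.34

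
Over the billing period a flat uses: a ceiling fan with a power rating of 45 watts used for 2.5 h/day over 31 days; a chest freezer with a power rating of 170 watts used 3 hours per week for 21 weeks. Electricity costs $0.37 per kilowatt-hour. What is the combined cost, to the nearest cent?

$5.25

ceiling fan: Runtime = 2.5 h/day × 31 days = 77.5 h
ceiling fan: 0.045 kW × 77.5 h = 3.4875 kWh
chest freezer: Runtime = 3 h/week × 21 weeks = 63 h
chest freezer: 0.17 kW × 63 h = 10.71 kWh
Total energy = 14.1975 kWh
Cost = 14.1975 × $0.37 = $5.25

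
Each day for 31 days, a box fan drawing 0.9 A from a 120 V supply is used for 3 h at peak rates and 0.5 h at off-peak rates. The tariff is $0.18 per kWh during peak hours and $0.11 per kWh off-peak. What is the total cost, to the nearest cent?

$1.99

Power = 0.9 A × 120 V = 108 W = 0.108 kW
Peak energy = 0.108 kW × 3 h × 31 = 10.044 kWh
Off-peak energy = 0.108 kW × 0.5 h × 31 = 1.674 kWh
Cost = 10.044 × $0.18 + 1.674 × $0.11 = $1.80792 + $0.18414 = $1.99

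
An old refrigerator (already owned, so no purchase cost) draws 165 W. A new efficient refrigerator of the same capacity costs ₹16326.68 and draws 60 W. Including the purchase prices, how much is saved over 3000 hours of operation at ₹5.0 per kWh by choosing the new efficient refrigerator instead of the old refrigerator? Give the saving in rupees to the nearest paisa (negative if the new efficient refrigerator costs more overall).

old refrigerator: ₹0.00 + (165/1000) kW × 3000 h × ₹5.0 = ₹0.00 + ₹2475 = ₹2475
new efficient refrigerator: ₹16326.68 + (60/1000) kW × 3000 h × ₹5.0 = ₹16326.68 + ₹900 = ₹17226.68
Saving = ₹2475 − ₹17226.68 = −₹14751.68

-₹14751.68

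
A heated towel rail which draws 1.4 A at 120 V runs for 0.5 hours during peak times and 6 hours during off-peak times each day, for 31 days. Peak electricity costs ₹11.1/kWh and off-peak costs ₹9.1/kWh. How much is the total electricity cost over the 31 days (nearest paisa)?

Power = 1.4 A × 120 V = 168 W = 0.168 kW
Peak energy = 0.168 kW × 0.5 h × 31 = 2.604 kWh
Off-peak energy = 0.168 kW × 6 h × 31 = 31.248 kWh
Cost = 2.604 × ₹11.1 + 31.248 × ₹9.1 = ₹28.9044 + ₹284.3568 = ₹313.26

₹313.26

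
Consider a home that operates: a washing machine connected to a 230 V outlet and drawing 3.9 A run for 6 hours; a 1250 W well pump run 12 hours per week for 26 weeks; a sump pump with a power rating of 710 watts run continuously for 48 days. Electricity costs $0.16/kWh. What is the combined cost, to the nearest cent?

$194.13

washing machine: Power = 3.9 A × 230 V = 897 W = 0.897 kW
washing machine: 0.897 kW × 6 h = 5.382 kWh
well pump: Runtime = 12 h/week × 26 weeks = 312 h
well pump: 1.25 kW × 312 h = 390 kWh
sump pump: Runtime = 24 h × 48 = 1152 h
sump pump: 0.71 kW × 1152 h = 817.92 kWh
Total energy = 1213.302 kWh
Cost = 1213.302 × $0.16 = $194.13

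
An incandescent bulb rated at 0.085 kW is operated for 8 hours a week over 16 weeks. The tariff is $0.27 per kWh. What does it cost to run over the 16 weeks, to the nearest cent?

Runtime = 8 h/week × 16 weeks = 128 h
Energy = 0.085 kW × 128 h = 10.88 kWh
Cost = 10.88 kWh × $0.27/kWh = $2.94

$2.94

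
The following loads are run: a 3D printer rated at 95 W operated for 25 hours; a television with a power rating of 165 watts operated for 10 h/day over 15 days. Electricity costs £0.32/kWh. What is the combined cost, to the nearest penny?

3D printer: 0.095 kW × 25 h = 2.375 kWh
television: Runtime = 10 h/day × 15 days = 150 h
television: 0.165 kW × 150 h = 24.75 kWh
Total energy = 27.125 kWh
Cost = 27.125 × £0.32 = £8.68

£8.68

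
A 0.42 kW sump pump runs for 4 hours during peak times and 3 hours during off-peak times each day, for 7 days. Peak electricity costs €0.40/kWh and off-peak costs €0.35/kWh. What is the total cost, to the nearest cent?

€7.79

Peak energy = 0.42 kW × 4 h × 7 = 11.76 kWh
Off-peak energy = 0.42 kW × 3 h × 7 = 8.82 kWh
Cost = 11.76 × €0.40 + 8.82 × €0.35 = €4.704 + €3.087 = €7.79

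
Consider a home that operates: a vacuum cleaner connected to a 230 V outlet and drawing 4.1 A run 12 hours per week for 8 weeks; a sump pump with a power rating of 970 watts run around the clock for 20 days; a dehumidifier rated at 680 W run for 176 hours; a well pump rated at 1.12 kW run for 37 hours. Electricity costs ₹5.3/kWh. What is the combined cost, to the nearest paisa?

vacuum cleaner: Power = 4.1 A × 230 V = 943 W = 0.943 kW
vacuum cleaner: Runtime = 12 h/week × 8 weeks = 96 h
vacuum cleaner: 0.943 kW × 96 h = 90.528 kWh
sump pump: Runtime = 24 h × 20 = 480 h
sump pump: 0.97 kW × 480 h = 465.6 kWh
dehumidifier: 0.68 kW × 176 h = 119.68 kWh
well pump: 1.12 kW × 37 h = 41.44 kWh
Total energy = 717.248 kWh
Cost = 717.248 × ₹5.3 = ₹3801.41

₹3801.41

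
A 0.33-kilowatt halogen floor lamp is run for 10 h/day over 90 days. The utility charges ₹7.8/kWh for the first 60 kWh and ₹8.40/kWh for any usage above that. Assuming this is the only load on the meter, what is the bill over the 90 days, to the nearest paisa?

Runtime = 10 h/day × 90 days = 900 h
Energy = 0.33 kW × 900 h = 297 kWh
Tier 1 (0–60 kWh): 60 × ₹7.8 = ₹468
Above 60 kWh: 237 × ₹8.40 = ₹1990.8
Bill = ₹2458.80

₹2458.80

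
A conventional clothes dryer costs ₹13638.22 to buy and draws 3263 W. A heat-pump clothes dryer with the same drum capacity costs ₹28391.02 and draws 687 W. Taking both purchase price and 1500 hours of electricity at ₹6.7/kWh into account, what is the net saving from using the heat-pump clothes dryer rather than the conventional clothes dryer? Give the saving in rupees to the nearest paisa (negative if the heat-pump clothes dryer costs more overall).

conventional clothes dryer: ₹13638.22 + (3263/1000) kW × 1500 h × ₹6.7 = ₹13638.22 + ₹32793.15 = ₹46431.37
heat-pump clothes dryer: ₹28391.02 + (687/1000) kW × 1500 h × ₹6.7 = ₹28391.02 + ₹6904.35 = ₹35295.37
Saving = ₹46431.37 − ₹35295.37 = ₹11136

₹11136.00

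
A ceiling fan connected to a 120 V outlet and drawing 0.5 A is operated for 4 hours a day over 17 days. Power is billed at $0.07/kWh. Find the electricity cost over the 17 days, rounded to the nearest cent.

Power = 0.5 A × 120 V = 60 W = 0.06 kW
Runtime = 4 h/day × 17 days = 68 h
Energy = 0.06 kW × 68 h = 4.08 kWh
Cost = 4.08 kWh × $0.07/kWh = $0.29

$0.29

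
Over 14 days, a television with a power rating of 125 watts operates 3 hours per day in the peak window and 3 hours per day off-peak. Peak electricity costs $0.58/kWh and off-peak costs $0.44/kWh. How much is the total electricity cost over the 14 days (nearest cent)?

Peak energy = 0.125 kW × 3 h × 14 = 5.25 kWh
Off-peak energy = 0.125 kW × 3 h × 14 = 5.25 kWh
Cost = 5.25 × $0.58 + 5.25 × $0.44 = $3.045 + $2.31 = $5.36

$5.36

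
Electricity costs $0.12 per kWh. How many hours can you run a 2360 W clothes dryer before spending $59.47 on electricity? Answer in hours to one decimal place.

210.0 h

Energy available = $59.47 ÷ $0.12/kWh = 495.5833 kWh
Hours = 495.5833 kWh ÷ 2.36 kW = 210.0 h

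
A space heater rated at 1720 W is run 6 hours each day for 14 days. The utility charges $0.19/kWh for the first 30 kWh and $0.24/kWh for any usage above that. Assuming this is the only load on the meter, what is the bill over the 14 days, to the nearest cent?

Runtime = 6 h/day × 14 days = 84 h
Energy = 1.72 kW × 84 h = 144.48 kWh
Tier 1 (0–30 kWh): 30 × $0.19 = $5.7
Above 30 kWh: 114.48 × $0.24 = $27.4752
Bill = $33.18

$33.18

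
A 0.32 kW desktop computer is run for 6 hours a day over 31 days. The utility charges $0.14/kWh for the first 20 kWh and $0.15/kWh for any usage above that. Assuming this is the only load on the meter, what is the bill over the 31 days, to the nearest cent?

$8.73

Runtime = 6 h/day × 31 days = 186 h
Energy = 0.32 kW × 186 h = 59.52 kWh
Tier 1 (0–20 kWh): 20 × $0.14 = $2.8
Above 20 kWh: 39.52 × $0.15 = $5.928
Bill = $8.73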